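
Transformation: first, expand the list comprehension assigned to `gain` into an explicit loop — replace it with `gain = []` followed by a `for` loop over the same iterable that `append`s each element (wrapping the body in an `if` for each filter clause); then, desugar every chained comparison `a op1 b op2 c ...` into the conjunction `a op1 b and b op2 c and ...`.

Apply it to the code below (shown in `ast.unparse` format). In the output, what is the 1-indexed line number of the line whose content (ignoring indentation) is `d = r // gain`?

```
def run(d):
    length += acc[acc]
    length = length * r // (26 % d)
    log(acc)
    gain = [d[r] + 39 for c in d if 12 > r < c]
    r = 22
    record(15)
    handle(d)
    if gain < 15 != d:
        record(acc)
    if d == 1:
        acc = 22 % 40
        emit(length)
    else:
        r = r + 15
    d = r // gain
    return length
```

Transformed code:
def run(d):
    length += acc[acc]
    length = length * r // (26 % d)
    log(acc)
    gain = []
    for c in d:
        if 12 > r and r < c:
            gain.append(d[r] + 39)
    r = 22
    record(15)
    handle(d)
    if gain < 15 and 15 != d:
        record(acc)
    if d == 1:
        acc = 22 % 40
        emit(length)
    else:
        r = r + 15
    d = r // gain
    return length

19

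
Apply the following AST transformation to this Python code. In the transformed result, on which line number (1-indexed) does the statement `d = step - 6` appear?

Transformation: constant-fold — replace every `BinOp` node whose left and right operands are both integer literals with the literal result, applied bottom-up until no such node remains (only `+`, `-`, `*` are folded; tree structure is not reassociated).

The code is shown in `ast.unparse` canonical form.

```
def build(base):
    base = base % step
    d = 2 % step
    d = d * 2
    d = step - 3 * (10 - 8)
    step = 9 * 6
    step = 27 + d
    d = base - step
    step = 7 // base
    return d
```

5

Transformed code:
def build(base):
    base = base % step
    d = 2 % step
    d = d * 2
    d = step - 6
    step = 54
    step = 27 + d
    d = base - step
    step = 7 // base
    return d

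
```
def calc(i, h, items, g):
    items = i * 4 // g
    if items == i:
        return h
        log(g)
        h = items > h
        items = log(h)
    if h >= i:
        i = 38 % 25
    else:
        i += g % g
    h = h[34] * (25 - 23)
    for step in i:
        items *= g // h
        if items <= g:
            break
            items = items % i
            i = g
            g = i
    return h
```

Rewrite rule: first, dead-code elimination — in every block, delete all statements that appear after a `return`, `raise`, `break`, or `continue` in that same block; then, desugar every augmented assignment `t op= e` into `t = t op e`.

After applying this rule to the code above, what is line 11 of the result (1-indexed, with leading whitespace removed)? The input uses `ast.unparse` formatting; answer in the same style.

Transformed code:
def calc(i, h, items, g):
    items = i * 4 // g
    if items == i:
        return h
    if h >= i:
        i = 38 % 25
    else:
        i = i + g % g
    h = h[34] * (25 - 23)
    for step in i:
        items = items * (g // h)
        if items <= g:
            break
    return h

items = items * (g // h)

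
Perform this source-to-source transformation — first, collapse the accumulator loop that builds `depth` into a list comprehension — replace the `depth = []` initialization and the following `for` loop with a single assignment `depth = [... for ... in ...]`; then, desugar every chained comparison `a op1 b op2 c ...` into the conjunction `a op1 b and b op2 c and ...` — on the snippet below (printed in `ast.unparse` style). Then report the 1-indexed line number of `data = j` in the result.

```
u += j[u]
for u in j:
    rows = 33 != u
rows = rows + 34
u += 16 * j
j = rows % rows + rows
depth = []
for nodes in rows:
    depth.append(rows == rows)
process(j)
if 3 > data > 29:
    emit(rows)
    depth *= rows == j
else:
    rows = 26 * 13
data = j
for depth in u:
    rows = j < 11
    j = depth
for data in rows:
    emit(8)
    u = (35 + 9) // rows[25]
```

14

Transformed code:
u += j[u]
for u in j:
    rows = 33 != u
rows = rows + 34
u += 16 * j
j = rows % rows + rows
depth = [rows == rows for nodes in rows]
process(j)
if 3 > data and data > 29:
    emit(rows)
    depth *= rows == j
else:
    rows = 26 * 13
data = j
for depth in u:
    rows = j < 11
    j = depth
for data in rows:
    emit(8)
    u = (35 + 9) // rows[25]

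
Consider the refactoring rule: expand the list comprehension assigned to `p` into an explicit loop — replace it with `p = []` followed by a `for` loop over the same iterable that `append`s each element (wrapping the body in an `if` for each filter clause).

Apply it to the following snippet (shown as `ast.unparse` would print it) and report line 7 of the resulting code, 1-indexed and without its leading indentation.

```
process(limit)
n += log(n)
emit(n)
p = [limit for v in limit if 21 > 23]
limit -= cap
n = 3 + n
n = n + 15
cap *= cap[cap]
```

Transformed code:
process(limit)
n += log(n)
emit(n)
p = []
for v in limit:
    if 21 > 23:
        p.append(limit)
limit -= cap
n = 3 + n
n = n + 15
cap *= cap[cap]

p.append(limit)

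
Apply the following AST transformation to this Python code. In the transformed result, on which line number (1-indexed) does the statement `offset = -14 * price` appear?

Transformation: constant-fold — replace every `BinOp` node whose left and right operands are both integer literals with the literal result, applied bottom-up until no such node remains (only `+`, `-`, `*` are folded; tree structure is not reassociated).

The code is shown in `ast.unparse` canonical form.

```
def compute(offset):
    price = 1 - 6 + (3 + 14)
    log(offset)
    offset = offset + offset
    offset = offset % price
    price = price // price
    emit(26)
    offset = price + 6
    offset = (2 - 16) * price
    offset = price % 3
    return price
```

Transformed code:
def compute(offset):
    price = 12
    log(offset)
    offset = offset + offset
    offset = offset % price
    price = price // price
    emit(26)
    offset = price + 6
    offset = -14 * price
    offset = price % 3
    return price

9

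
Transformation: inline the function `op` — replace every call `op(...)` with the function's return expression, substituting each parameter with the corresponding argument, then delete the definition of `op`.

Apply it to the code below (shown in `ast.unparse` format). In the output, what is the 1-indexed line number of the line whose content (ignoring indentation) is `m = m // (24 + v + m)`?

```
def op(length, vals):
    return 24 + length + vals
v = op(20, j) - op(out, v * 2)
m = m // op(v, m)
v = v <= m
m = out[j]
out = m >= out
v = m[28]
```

Transformed code:
v = 24 + 20 + j - (24 + out + v * 2)
m = m // (24 + v + m)
v = v <= m
m = out[j]
out = m >= out
v = m[28]

2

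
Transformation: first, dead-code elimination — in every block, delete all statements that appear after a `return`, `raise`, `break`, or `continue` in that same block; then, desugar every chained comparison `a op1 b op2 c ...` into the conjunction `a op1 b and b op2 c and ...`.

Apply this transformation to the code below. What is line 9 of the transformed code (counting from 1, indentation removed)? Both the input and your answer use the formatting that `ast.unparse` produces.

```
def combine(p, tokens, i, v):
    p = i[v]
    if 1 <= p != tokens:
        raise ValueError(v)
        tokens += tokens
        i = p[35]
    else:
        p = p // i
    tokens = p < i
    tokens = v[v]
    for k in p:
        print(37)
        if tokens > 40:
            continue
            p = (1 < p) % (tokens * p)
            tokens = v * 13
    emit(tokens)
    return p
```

for k in p:

Transformed code:
def combine(p, tokens, i, v):
    p = i[v]
    if 1 <= p and p != tokens:
        raise ValueError(v)
    else:
        p = p // i
    tokens = p < i
    tokens = v[v]
    for k in p:
        print(37)
        if tokens > 40:
            continue
    emit(tokens)
    return p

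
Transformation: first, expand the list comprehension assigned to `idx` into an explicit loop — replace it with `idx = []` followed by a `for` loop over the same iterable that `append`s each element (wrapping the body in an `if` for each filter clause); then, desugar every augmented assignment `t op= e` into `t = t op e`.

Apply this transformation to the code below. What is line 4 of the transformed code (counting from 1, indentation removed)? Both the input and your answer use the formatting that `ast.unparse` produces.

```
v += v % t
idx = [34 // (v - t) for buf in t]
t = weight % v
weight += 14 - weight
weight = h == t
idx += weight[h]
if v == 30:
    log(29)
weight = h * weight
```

Transformed code:
v = v + v % t
idx = []
for buf in t:
    idx.append(34 // (v - t))
t = weight % v
weight = weight + (14 - weight)
weight = h == t
idx = idx + weight[h]
if v == 30:
    log(29)
weight = h * weight

idx.append(34 // (v - t))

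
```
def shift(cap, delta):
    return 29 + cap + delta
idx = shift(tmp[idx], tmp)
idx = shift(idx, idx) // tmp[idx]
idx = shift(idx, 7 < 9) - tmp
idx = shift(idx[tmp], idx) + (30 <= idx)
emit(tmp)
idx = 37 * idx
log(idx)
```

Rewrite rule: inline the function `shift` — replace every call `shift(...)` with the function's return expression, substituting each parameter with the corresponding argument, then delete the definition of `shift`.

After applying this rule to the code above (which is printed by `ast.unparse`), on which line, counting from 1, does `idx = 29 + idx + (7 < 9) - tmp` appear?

3

Transformed code:
idx = 29 + tmp[idx] + tmp
idx = (29 + idx + idx) // tmp[idx]
idx = 29 + idx + (7 < 9) - tmp
idx = 29 + idx[tmp] + idx + (30 <= idx)
emit(tmp)
idx = 37 * idx
log(idx)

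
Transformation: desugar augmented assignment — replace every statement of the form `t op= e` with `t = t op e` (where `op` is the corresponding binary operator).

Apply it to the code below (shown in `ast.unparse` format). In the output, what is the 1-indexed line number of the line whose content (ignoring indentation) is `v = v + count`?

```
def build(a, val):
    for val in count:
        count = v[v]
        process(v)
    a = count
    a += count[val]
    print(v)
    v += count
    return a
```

8

Transformed code:
def build(a, val):
    for val in count:
        count = v[v]
        process(v)
    a = count
    a = a + count[val]
    print(v)
    v = v + count
    return a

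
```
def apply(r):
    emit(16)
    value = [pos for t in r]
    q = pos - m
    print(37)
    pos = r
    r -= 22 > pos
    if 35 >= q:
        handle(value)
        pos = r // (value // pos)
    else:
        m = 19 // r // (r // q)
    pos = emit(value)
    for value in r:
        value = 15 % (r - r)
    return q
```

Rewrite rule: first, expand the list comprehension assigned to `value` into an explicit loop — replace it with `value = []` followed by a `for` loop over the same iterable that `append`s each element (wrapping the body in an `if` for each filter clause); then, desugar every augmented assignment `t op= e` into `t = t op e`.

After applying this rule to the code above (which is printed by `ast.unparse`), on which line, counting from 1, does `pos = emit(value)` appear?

Transformed code:
def apply(r):
    emit(16)
    value = []
    for t in r:
        value.append(pos)
    q = pos - m
    print(37)
    pos = r
    r = r - (22 > pos)
    if 35 >= q:
        handle(value)
        pos = r // (value // pos)
    else:
        m = 19 // r // (r // q)
    pos = emit(value)
    for value in r:
        value = 15 % (r - r)
    return q

15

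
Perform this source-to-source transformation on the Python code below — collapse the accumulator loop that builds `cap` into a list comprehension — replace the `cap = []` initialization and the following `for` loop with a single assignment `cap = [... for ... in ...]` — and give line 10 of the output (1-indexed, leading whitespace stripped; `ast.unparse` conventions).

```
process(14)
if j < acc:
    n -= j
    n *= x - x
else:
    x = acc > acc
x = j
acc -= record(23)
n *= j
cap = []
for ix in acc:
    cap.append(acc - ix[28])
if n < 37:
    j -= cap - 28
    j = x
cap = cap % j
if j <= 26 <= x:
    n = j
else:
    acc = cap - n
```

Transformed code:
process(14)
if j < acc:
    n -= j
    n *= x - x
else:
    x = acc > acc
x = j
acc -= record(23)
n *= j
cap = [acc - ix[28] for ix in acc]
if n < 37:
    j -= cap - 28
    j = x
cap = cap % j
if j <= 26 <= x:
    n = j
else:
    acc = cap - n

cap = [acc - ix[28] for ix in acc]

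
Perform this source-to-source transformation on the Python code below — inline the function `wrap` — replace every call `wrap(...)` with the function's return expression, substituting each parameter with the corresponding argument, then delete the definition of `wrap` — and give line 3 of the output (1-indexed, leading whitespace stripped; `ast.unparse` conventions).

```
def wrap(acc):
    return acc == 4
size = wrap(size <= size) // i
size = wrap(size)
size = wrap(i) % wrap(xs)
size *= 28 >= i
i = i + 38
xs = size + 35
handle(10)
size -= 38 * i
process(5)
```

Transformed code:
size = ((size <= size) == 4) // i
size = size == 4
size = (i == 4) % (xs == 4)
size *= 28 >= i
i = i + 38
xs = size + 35
handle(10)
size -= 38 * i
process(5)

size = (i == 4) % (xs == 4)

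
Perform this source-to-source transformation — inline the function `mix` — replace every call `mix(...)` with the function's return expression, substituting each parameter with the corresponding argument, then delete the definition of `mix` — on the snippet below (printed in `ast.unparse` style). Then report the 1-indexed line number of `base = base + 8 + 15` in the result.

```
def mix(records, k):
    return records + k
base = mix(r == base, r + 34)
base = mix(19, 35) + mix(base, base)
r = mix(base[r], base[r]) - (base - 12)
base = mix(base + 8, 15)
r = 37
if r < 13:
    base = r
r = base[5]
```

Transformed code:
base = (r == base) + (r + 34)
base = 19 + 35 + (base + base)
r = base[r] + base[r] - (base - 12)
base = base + 8 + 15
r = 37
if r < 13:
    base = r
r = base[5]

4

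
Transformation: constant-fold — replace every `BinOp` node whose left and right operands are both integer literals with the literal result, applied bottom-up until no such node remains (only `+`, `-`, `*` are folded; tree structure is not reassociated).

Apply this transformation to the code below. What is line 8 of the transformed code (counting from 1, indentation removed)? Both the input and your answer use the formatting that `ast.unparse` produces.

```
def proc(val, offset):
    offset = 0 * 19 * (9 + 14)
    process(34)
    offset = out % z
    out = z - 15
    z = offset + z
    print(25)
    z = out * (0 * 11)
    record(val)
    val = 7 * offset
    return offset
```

z = out * 0

Transformed code:
def proc(val, offset):
    offset = 0
    process(34)
    offset = out % z
    out = z - 15
    z = offset + z
    print(25)
    z = out * 0
    record(val)
    val = 7 * offset
    return offset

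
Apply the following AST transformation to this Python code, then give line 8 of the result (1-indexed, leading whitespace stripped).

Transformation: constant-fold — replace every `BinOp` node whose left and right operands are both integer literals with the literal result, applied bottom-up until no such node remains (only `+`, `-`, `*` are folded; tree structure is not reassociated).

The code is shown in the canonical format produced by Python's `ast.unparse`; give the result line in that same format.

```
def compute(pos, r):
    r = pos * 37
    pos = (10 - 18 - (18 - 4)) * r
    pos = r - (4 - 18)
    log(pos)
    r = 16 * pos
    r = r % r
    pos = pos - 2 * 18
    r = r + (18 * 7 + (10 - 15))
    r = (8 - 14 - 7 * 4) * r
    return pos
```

Transformed code:
def compute(pos, r):
    r = pos * 37
    pos = -22 * r
    pos = r - -14
    log(pos)
    r = 16 * pos
    r = r % r
    pos = pos - 36
    r = r + 121
    r = -34 * r
    return pos

pos = pos - 36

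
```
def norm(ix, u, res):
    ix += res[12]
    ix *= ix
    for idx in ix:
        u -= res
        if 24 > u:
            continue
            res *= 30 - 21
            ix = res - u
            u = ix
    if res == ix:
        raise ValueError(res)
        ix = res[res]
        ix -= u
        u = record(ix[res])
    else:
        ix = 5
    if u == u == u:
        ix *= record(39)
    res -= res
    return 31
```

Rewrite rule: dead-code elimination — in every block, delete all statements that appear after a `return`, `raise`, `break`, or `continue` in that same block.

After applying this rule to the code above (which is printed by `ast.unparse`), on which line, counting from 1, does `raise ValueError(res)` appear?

Transformed code:
def norm(ix, u, res):
    ix += res[12]
    ix *= ix
    for idx in ix:
        u -= res
        if 24 > u:
            continue
    if res == ix:
        raise ValueError(res)
    else:
        ix = 5
    if u == u == u:
        ix *= record(39)
    res -= res
    return 31

9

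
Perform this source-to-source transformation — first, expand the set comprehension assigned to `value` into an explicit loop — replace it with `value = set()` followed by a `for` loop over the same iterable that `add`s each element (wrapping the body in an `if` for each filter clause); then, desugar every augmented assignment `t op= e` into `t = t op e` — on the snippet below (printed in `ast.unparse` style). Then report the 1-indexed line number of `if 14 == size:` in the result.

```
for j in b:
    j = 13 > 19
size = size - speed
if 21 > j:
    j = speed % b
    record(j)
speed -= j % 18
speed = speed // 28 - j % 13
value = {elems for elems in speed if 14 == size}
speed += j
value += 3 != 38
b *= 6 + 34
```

11

Transformed code:
for j in b:
    j = 13 > 19
size = size - speed
if 21 > j:
    j = speed % b
    record(j)
speed = speed - j % 18
speed = speed // 28 - j % 13
value = set()
for elems in speed:
    if 14 == size:
        value.add(elems)
speed = speed + j
value = value + (3 != 38)
b = b * (6 + 34)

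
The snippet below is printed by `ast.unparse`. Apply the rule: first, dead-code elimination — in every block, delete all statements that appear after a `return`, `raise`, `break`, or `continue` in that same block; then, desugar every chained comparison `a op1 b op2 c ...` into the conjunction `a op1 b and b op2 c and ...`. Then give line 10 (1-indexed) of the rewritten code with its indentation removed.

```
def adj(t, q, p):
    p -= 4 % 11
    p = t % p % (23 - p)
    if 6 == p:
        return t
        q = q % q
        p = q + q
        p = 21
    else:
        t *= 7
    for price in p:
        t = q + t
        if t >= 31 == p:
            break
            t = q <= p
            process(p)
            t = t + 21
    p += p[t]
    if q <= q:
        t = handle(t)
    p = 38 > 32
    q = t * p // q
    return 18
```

Transformed code:
def adj(t, q, p):
    p -= 4 % 11
    p = t % p % (23 - p)
    if 6 == p:
        return t
    else:
        t *= 7
    for price in p:
        t = q + t
        if t >= 31 and 31 == p:
            break
    p += p[t]
    if q <= q:
        t = handle(t)
    p = 38 > 32
    q = t * p // q
    return 18

if t >= 31 and 31 == p:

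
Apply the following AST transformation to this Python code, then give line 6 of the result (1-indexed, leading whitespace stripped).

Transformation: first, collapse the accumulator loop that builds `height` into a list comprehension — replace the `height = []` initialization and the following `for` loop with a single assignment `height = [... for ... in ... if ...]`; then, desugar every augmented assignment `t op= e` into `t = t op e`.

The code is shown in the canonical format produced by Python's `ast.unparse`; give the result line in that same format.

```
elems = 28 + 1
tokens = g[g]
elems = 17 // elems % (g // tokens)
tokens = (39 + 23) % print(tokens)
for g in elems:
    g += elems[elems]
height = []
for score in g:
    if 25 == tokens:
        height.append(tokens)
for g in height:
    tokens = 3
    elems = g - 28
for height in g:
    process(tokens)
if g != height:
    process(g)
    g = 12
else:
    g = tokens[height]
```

Transformed code:
elems = 28 + 1
tokens = g[g]
elems = 17 // elems % (g // tokens)
tokens = (39 + 23) % print(tokens)
for g in elems:
    g = g + elems[elems]
height = [tokens for score in g if 25 == tokens]
for g in height:
    tokens = 3
    elems = g - 28
for height in g:
    process(tokens)
if g != height:
    process(g)
    g = 12
else:
    g = tokens[height]

g = g + elems[elems]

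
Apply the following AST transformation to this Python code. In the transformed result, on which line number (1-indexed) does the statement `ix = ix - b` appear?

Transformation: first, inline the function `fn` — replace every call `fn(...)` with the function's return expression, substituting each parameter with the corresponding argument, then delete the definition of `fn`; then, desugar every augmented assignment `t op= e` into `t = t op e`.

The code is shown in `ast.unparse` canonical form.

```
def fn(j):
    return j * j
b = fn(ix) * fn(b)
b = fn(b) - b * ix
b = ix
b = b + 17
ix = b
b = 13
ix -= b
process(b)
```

7

Transformed code:
b = ix * ix * (b * b)
b = b * b - b * ix
b = ix
b = b + 17
ix = b
b = 13
ix = ix - b
process(b)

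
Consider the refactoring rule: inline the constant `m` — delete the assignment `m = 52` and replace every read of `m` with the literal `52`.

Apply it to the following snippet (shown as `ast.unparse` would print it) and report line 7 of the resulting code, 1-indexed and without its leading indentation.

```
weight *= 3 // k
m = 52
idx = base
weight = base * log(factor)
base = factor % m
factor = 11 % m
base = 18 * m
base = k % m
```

Transformed code:
weight *= 3 // k
idx = base
weight = base * log(factor)
base = factor % 52
factor = 11 % 52
base = 18 * 52
base = k % 52

base = k % 52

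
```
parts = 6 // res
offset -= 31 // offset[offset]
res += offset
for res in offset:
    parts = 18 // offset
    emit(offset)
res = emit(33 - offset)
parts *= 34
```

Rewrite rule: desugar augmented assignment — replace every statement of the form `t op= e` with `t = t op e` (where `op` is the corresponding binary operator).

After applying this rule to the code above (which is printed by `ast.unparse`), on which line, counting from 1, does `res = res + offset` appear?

Transformed code:
parts = 6 // res
offset = offset - 31 // offset[offset]
res = res + offset
for res in offset:
    parts = 18 // offset
    emit(offset)
res = emit(33 - offset)
parts = parts * 34

3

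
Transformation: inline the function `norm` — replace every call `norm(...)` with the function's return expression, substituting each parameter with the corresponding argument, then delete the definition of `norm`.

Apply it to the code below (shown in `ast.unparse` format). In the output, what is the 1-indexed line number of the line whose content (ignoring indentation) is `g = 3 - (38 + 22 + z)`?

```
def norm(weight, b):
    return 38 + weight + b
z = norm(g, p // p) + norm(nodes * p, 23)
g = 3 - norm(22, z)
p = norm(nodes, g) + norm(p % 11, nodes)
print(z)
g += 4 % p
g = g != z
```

Transformed code:
z = 38 + g + p // p + (38 + nodes * p + 23)
g = 3 - (38 + 22 + z)
p = 38 + nodes + g + (38 + p % 11 + nodes)
print(z)
g += 4 % p
g = g != z

2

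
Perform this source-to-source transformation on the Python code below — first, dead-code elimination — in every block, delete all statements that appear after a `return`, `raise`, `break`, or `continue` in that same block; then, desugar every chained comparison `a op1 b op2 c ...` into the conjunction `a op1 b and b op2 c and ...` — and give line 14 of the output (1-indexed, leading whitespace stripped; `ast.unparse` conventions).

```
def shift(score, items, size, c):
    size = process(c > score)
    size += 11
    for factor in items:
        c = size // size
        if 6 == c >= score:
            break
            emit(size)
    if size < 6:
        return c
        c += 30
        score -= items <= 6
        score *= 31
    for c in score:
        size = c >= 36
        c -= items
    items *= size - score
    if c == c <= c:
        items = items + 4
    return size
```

if c == c and c <= c:

Transformed code:
def shift(score, items, size, c):
    size = process(c > score)
    size += 11
    for factor in items:
        c = size // size
        if 6 == c and c >= score:
            break
    if size < 6:
        return c
    for c in score:
        size = c >= 36
        c -= items
    items *= size - score
    if c == c and c <= c:
        items = items + 4
    return size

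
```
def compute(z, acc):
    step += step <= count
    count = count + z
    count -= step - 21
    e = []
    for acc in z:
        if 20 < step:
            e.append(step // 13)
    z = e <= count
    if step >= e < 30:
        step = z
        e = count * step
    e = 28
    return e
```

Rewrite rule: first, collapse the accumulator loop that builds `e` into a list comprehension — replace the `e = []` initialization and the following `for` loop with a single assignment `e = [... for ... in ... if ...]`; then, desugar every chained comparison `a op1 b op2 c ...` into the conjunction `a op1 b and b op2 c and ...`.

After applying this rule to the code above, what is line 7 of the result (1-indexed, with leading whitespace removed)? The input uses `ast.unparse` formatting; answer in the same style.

Transformed code:
def compute(z, acc):
    step += step <= count
    count = count + z
    count -= step - 21
    e = [step // 13 for acc in z if 20 < step]
    z = e <= count
    if step >= e and e < 30:
        step = z
        e = count * step
    e = 28
    return e

if step >= e and e < 30:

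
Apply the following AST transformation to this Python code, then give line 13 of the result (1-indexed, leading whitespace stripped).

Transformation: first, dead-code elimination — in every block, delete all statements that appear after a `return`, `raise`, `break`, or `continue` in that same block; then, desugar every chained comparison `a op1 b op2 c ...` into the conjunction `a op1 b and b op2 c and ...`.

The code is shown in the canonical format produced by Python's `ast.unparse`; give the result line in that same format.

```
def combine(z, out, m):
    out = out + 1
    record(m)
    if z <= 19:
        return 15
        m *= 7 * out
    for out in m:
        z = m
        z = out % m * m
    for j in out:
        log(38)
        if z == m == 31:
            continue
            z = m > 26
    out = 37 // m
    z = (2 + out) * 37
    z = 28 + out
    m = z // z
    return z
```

out = 37 // m

Transformed code:
def combine(z, out, m):
    out = out + 1
    record(m)
    if z <= 19:
        return 15
    for out in m:
        z = m
        z = out % m * m
    for j in out:
        log(38)
        if z == m and m == 31:
            continue
    out = 37 // m
    z = (2 + out) * 37
    z = 28 + out
    m = z // z
    return z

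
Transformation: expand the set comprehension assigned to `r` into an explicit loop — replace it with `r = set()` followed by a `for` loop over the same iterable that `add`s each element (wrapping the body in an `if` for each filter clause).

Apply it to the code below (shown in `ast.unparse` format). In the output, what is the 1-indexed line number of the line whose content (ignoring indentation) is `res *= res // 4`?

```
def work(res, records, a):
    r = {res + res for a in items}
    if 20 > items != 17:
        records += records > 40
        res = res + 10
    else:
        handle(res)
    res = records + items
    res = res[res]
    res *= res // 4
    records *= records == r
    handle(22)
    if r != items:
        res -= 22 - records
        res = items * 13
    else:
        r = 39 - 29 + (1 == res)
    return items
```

Transformed code:
def work(res, records, a):
    r = set()
    for a in items:
        r.add(res + res)
    if 20 > items != 17:
        records += records > 40
        res = res + 10
    else:
        handle(res)
    res = records + items
    res = res[res]
    res *= res // 4
    records *= records == r
    handle(22)
    if r != items:
        res -= 22 - records
        res = items * 13
    else:
        r = 39 - 29 + (1 == res)
    return items

12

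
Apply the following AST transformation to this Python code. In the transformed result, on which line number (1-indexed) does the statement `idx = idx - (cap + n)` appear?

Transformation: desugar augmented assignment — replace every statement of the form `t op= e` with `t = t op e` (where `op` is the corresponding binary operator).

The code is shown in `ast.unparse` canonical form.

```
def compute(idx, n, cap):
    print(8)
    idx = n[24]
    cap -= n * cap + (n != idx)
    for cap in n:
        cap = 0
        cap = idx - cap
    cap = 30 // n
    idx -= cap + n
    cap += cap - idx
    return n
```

9

Transformed code:
def compute(idx, n, cap):
    print(8)
    idx = n[24]
    cap = cap - (n * cap + (n != idx))
    for cap in n:
        cap = 0
        cap = idx - cap
    cap = 30 // n
    idx = idx - (cap + n)
    cap = cap + (cap - idx)
    return n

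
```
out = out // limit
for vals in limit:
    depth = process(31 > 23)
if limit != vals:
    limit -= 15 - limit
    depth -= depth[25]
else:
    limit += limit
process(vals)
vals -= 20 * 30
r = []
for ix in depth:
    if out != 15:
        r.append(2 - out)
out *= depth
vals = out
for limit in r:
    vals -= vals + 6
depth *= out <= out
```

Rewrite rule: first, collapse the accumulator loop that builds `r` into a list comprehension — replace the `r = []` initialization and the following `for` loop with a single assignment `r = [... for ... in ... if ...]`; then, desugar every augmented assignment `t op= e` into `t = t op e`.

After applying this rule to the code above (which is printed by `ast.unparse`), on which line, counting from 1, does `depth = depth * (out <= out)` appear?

16

Transformed code:
out = out // limit
for vals in limit:
    depth = process(31 > 23)
if limit != vals:
    limit = limit - (15 - limit)
    depth = depth - depth[25]
else:
    limit = limit + limit
process(vals)
vals = vals - 20 * 30
r = [2 - out for ix in depth if out != 15]
out = out * depth
vals = out
for limit in r:
    vals = vals - (vals + 6)
depth = depth * (out <= out)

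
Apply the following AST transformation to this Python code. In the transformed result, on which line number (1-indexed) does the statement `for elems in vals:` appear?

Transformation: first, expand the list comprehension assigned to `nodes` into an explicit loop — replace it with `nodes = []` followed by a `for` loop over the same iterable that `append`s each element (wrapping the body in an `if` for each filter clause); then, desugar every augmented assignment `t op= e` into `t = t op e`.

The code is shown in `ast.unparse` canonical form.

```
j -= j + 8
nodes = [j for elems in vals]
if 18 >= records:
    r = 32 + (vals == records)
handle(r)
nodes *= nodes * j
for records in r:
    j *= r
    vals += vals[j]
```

3

Transformed code:
j = j - (j + 8)
nodes = []
for elems in vals:
    nodes.append(j)
if 18 >= records:
    r = 32 + (vals == records)
handle(r)
nodes = nodes * (nodes * j)
for records in r:
    j = j * r
    vals = vals + vals[j]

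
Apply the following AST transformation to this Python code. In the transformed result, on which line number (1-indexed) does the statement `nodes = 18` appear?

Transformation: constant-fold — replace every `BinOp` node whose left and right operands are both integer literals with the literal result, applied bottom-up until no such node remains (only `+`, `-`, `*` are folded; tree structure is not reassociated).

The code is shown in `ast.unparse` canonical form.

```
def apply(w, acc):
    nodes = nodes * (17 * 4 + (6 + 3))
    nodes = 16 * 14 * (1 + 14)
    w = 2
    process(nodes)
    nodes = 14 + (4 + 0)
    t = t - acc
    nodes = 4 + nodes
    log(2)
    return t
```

6

Transformed code:
def apply(w, acc):
    nodes = nodes * 77
    nodes = 3360
    w = 2
    process(nodes)
    nodes = 18
    t = t - acc
    nodes = 4 + nodes
    log(2)
    return t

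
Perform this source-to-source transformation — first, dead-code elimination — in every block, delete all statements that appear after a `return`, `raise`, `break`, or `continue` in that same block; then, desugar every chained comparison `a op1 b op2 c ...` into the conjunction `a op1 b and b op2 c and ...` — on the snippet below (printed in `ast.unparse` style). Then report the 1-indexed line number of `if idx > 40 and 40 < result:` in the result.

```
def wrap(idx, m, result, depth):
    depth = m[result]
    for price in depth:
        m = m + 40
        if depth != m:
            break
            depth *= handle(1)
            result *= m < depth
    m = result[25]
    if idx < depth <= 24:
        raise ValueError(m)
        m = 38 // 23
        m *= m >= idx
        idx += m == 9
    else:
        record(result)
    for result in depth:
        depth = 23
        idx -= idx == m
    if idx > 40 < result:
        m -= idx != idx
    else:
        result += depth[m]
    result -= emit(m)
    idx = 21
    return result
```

Transformed code:
def wrap(idx, m, result, depth):
    depth = m[result]
    for price in depth:
        m = m + 40
        if depth != m:
            break
    m = result[25]
    if idx < depth and depth <= 24:
        raise ValueError(m)
    else:
        record(result)
    for result in depth:
        depth = 23
        idx -= idx == m
    if idx > 40 and 40 < result:
        m -= idx != idx
    else:
        result += depth[m]
    result -= emit(m)
    idx = 21
    return result

15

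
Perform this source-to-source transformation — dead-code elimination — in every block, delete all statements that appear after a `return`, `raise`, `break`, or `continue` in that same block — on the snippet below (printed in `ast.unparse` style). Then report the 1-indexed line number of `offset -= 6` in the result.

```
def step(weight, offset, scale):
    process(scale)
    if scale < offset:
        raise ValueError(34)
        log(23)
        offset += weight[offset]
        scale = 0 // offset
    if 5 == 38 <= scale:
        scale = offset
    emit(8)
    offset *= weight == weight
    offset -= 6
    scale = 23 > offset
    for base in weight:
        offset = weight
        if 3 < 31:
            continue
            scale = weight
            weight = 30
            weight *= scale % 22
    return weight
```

9

Transformed code:
def step(weight, offset, scale):
    process(scale)
    if scale < offset:
        raise ValueError(34)
    if 5 == 38 <= scale:
        scale = offset
    emit(8)
    offset *= weight == weight
    offset -= 6
    scale = 23 > offset
    for base in weight:
        offset = weight
        if 3 < 31:
            continue
    return weight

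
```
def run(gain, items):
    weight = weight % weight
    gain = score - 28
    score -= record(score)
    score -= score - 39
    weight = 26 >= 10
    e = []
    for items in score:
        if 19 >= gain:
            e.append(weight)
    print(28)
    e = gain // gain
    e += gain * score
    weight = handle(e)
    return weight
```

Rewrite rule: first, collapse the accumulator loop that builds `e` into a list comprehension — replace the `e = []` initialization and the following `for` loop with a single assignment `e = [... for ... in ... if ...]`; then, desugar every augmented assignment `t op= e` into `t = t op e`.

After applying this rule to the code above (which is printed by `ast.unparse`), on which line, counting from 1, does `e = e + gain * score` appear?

10

Transformed code:
def run(gain, items):
    weight = weight % weight
    gain = score - 28
    score = score - record(score)
    score = score - (score - 39)
    weight = 26 >= 10
    e = [weight for items in score if 19 >= gain]
    print(28)
    e = gain // gain
    e = e + gain * score
    weight = handle(e)
    return weight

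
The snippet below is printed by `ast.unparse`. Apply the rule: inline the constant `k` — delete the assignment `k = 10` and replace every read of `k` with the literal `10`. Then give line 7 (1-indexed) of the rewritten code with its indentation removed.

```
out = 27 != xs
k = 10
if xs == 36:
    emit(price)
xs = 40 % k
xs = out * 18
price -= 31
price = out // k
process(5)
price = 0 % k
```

Transformed code:
out = 27 != xs
if xs == 36:
    emit(price)
xs = 40 % 10
xs = out * 18
price -= 31
price = out // 10
process(5)
price = 0 % 10

price = out // 10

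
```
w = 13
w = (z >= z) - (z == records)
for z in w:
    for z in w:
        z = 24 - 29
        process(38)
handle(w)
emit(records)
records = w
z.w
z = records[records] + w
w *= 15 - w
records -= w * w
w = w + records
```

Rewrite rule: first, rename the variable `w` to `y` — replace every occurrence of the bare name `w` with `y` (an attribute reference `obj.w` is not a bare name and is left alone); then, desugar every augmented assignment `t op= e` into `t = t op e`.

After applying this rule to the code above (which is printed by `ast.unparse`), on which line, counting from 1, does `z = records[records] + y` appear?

11

Transformed code:
y = 13
y = (z >= z) - (z == records)
for z in y:
    for z in y:
        z = 24 - 29
        process(38)
handle(y)
emit(records)
records = y
z.w
z = records[records] + y
y = y * (15 - y)
records = records - y * y
y = y + records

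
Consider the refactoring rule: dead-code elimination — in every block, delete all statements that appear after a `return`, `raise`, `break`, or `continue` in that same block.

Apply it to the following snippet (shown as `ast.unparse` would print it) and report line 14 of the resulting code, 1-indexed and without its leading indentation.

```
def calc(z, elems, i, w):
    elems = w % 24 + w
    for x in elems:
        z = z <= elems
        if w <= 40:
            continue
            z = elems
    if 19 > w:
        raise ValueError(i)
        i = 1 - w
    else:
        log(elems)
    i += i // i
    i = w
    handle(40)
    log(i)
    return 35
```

Transformed code:
def calc(z, elems, i, w):
    elems = w % 24 + w
    for x in elems:
        z = z <= elems
        if w <= 40:
            continue
    if 19 > w:
        raise ValueError(i)
    else:
        log(elems)
    i += i // i
    i = w
    handle(40)
    log(i)
    return 35

log(i)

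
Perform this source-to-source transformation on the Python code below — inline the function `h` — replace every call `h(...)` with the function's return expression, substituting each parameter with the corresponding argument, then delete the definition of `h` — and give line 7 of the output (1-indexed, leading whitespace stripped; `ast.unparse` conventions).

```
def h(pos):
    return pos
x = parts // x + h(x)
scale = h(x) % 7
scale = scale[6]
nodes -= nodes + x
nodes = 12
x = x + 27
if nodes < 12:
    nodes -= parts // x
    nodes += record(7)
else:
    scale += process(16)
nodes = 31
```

Transformed code:
x = parts // x + x
scale = x % 7
scale = scale[6]
nodes -= nodes + x
nodes = 12
x = x + 27
if nodes < 12:
    nodes -= parts // x
    nodes += record(7)
else:
    scale += process(16)
nodes = 31

if nodes < 12:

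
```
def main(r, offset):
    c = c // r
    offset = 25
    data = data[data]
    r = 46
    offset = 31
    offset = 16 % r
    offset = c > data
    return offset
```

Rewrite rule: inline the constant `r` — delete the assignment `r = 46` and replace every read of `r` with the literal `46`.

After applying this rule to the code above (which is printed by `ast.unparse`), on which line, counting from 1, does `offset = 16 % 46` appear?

6

Transformed code:
def main(r, offset):
    c = c // 46
    offset = 25
    data = data[data]
    offset = 31
    offset = 16 % 46
    offset = c > data
    return offset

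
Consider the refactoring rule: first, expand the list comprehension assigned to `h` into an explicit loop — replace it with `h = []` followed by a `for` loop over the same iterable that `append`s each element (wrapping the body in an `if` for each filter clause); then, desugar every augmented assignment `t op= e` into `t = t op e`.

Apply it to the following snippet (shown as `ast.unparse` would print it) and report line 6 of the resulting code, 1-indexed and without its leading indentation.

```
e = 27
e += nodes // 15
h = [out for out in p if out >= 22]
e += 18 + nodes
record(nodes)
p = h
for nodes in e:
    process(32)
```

Transformed code:
e = 27
e = e + nodes // 15
h = []
for out in p:
    if out >= 22:
        h.append(out)
e = e + (18 + nodes)
record(nodes)
p = h
for nodes in e:
    process(32)

h.append(out)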